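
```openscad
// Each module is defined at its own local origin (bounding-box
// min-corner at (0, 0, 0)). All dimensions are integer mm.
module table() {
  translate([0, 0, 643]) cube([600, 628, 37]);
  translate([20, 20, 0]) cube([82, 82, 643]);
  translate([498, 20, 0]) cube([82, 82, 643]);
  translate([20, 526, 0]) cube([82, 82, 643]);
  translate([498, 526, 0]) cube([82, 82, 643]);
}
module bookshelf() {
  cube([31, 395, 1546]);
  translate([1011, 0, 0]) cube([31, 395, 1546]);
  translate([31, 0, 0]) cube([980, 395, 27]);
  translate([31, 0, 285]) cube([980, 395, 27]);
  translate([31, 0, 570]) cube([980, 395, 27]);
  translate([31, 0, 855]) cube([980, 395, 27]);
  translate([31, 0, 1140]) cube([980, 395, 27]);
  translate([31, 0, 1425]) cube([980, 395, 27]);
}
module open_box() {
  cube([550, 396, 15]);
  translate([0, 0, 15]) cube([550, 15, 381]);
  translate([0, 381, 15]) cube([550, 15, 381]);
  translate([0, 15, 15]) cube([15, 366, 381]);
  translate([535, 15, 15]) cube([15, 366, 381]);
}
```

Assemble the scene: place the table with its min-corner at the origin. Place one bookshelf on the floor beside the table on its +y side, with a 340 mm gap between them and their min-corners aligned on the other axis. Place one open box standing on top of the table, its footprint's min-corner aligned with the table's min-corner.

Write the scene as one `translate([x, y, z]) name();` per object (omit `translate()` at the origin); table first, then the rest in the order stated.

table();
translate([0, 968, 0]) bookshelf();
translate([0, 0, 680]) open_box();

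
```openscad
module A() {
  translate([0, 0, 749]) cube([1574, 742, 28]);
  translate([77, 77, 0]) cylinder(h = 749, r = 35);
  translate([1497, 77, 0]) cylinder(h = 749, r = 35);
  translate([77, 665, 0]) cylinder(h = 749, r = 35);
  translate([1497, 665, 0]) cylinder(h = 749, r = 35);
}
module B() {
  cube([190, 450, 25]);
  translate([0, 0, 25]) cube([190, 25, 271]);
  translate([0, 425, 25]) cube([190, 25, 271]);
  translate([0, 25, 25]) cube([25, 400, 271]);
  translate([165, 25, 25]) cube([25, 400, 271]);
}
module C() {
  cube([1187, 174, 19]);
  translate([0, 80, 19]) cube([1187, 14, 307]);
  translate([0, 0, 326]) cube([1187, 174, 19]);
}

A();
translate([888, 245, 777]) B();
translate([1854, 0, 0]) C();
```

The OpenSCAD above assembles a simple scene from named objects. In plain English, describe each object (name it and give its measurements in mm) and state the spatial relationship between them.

A is a table with a 1574×742 mm rectangular top, 28 mm thick, top surface at z = 777 mm, supported by four round legs of 70 mm diameter, each leg's bounding box inset 42 mm from the nearest pair of top edges, running from the floor.

B is an open-topped rectangular box: outside dimensions 190×450×296 mm, with a uniform wall and base thickness of 25 mm. The base is a full 190×450 slab on the floor; four walls sit on top of the base. The front and back walls (the −y and +y sides) span the full width; the two side walls fit between them.

C is an I-beam lying along x, 1187 mm long. Overall section height 345 mm. Two flanges 174 mm wide (y) and 19 mm thick, one on the floor and one at the top; a web 14 mm thick runs between them, centred on the flange width.

The open box is on top of the table. The I-beam is on the floor beside the table on its +x side.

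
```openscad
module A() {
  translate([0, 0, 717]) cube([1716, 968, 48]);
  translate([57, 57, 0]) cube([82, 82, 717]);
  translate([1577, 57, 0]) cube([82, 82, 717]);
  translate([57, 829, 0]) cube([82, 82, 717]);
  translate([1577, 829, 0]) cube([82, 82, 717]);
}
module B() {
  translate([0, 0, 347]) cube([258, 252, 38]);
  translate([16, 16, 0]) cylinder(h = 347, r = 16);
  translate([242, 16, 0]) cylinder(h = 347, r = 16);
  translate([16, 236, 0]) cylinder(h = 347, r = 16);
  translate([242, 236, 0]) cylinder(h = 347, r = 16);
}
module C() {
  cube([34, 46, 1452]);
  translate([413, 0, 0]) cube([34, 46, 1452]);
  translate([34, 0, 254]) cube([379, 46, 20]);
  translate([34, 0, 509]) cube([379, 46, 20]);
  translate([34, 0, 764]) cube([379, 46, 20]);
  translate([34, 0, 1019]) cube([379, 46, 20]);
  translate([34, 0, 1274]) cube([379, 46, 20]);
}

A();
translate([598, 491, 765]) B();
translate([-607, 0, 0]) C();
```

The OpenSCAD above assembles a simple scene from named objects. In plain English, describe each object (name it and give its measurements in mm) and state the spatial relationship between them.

A is a rectangular dining table. The top is 1716×968×48 mm with its upper surface at z = 765 mm. It stands on four 82×82 mm square legs, each inset 57 mm from the nearest pair of top edges, running from the floor to the underside of the top.

B is a four-legged stool. The seat is a 258×252×38 mm slab whose top surface is at z = 385 mm; four round legs, each 32 mm in diameter, run from the floor (z = 0) to the underside of the seat, each leg's axis is inset half a diameter from the nearest pair of seat edges (so the leg's bounding box is flush with the corner).

C is a wooden ladder with two side rails of 34×46 mm section and 1452 mm height, set 447 mm apart overall. Between them run 5 rectangular rungs (46 mm deep, 20 mm thick), front faces flush with the rails' −y face. The bottom of the first rung is 254 mm above the floor and each subsequent rung is 255 mm higher than the one below.

The stool is on top of the table. The ladder is on the floor beside the table on its −x side.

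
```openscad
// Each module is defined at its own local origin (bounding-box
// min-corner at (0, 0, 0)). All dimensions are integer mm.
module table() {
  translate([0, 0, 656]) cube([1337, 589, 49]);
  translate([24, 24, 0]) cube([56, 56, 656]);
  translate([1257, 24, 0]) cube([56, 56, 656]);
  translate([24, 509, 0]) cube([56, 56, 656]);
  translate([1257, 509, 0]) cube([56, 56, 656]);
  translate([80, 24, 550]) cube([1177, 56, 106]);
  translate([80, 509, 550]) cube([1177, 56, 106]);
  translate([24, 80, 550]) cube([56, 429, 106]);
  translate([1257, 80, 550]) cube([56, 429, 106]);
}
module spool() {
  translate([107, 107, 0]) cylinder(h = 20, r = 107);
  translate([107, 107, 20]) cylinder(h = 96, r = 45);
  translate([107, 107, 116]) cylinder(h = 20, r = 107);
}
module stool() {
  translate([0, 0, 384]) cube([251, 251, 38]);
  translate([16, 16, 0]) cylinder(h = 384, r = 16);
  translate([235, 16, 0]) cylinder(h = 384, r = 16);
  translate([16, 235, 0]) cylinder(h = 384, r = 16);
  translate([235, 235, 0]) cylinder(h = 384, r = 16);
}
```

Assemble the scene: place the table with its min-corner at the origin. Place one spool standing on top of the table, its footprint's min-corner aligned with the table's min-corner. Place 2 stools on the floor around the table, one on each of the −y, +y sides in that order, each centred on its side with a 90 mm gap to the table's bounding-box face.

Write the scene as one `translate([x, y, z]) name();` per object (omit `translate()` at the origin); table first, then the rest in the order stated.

table();
translate([0, 0, 705]) spool();
translate([543, -341, 0]) stool();
translate([543, 679, 0]) stool();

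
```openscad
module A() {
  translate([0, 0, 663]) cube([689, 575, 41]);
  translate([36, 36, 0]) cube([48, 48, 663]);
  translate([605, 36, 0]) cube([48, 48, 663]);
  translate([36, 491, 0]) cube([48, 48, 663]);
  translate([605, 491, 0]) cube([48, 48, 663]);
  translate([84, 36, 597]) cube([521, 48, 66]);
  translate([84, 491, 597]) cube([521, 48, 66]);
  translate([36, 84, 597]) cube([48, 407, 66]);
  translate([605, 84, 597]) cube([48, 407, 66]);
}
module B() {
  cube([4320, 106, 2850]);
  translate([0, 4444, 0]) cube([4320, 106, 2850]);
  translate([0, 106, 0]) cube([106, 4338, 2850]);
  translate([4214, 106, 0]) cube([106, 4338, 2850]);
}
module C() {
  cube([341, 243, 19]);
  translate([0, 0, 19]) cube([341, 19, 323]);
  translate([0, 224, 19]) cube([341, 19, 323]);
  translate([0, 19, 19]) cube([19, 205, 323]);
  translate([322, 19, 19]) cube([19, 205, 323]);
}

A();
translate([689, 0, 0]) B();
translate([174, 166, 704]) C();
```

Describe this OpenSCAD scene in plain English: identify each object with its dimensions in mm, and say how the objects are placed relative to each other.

A is a table: top 689 mm (x) × 575 mm (y), 41 mm thick, upper face at z = 704 mm, on four 48×48 mm square legs, each inset 36 mm from the nearest pair of top edges, running from z = 0 to the bottom of the top. Four apron rails, 48 mm thick and 66 mm tall, run between adjacent legs with their top edges flush with the underside of the top and their outer faces flush with the legs' outer faces.

B is a box-shaped house frame (walls only): outside footprint 4320×4550 mm, wall height 2850 mm, wall thickness 106 mm. The two y-facing walls run the full x-width; the two x-facing walls fit between the inner faces of the y-facing walls.

C is an open-topped rectangular box: outside dimensions 341×243×342 mm, with a uniform wall and base thickness of 19 mm. The base is a full 341×243 slab on the floor; four walls sit on top of the base. The front and back walls (the −y and +y sides) span the full width; the two side walls fit between them.

The house frame is against the table's +x side, with their −y faces flush. The open box is on top of the table, centred.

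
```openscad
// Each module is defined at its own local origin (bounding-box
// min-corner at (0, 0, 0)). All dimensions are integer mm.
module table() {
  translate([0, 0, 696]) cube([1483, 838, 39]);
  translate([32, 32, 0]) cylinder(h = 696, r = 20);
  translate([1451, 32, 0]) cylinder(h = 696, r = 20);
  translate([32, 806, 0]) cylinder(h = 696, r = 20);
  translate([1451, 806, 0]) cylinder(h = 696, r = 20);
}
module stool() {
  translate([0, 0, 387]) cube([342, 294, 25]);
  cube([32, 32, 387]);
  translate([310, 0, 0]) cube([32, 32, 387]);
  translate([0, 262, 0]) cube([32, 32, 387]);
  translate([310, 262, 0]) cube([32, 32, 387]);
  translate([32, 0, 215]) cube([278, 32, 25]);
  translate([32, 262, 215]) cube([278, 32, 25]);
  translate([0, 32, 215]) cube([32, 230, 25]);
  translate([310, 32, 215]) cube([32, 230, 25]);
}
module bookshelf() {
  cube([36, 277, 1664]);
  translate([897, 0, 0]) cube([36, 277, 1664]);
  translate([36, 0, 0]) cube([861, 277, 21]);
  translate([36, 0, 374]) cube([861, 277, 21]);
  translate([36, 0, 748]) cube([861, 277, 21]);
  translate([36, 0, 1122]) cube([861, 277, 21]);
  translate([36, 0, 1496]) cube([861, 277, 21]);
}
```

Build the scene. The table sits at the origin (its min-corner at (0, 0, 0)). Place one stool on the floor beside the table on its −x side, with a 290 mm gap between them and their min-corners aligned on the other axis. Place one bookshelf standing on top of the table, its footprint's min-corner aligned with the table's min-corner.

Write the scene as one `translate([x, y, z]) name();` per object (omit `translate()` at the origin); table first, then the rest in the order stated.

table();
translate([-632, 0, 0]) stool();
translate([0, 0, 735]) bookshelf();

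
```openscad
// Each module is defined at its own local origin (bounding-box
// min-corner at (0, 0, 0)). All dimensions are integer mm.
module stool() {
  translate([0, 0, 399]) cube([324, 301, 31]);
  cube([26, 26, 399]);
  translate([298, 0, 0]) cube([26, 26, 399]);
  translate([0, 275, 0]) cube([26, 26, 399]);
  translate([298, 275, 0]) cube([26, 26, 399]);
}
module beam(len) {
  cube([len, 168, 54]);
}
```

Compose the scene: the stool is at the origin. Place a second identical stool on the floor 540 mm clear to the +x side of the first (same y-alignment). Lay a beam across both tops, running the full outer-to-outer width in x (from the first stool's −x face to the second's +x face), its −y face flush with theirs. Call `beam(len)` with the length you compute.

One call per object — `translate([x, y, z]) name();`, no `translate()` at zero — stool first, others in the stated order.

stool();
translate([864, 0, 0]) stool();
translate([0, 0, 430]) beam(1188);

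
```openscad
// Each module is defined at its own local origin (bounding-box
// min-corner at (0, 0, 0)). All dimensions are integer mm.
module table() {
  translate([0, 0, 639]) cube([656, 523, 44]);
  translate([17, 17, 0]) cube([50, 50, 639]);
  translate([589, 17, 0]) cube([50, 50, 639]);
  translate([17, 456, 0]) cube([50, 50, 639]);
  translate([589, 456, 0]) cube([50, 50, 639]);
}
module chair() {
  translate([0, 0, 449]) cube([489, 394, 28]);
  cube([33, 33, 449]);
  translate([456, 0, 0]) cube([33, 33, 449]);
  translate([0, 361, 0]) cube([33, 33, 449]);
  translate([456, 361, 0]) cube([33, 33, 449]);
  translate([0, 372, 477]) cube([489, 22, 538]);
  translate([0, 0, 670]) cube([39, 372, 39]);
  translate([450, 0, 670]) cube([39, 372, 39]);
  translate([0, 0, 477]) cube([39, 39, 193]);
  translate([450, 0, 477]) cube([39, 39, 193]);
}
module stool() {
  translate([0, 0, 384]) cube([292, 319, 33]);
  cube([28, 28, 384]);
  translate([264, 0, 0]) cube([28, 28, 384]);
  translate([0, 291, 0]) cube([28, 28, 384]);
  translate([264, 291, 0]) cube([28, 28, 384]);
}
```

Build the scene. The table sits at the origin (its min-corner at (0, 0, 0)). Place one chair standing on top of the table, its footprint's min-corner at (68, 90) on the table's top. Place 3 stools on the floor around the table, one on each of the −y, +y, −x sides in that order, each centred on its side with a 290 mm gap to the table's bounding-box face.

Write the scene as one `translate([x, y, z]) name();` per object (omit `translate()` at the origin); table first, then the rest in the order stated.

table();
translate([68, 90, 683]) chair();
translate([182, -609, 0]) stool();
translate([182, 813, 0]) stool();
translate([-582, 102, 0]) stool();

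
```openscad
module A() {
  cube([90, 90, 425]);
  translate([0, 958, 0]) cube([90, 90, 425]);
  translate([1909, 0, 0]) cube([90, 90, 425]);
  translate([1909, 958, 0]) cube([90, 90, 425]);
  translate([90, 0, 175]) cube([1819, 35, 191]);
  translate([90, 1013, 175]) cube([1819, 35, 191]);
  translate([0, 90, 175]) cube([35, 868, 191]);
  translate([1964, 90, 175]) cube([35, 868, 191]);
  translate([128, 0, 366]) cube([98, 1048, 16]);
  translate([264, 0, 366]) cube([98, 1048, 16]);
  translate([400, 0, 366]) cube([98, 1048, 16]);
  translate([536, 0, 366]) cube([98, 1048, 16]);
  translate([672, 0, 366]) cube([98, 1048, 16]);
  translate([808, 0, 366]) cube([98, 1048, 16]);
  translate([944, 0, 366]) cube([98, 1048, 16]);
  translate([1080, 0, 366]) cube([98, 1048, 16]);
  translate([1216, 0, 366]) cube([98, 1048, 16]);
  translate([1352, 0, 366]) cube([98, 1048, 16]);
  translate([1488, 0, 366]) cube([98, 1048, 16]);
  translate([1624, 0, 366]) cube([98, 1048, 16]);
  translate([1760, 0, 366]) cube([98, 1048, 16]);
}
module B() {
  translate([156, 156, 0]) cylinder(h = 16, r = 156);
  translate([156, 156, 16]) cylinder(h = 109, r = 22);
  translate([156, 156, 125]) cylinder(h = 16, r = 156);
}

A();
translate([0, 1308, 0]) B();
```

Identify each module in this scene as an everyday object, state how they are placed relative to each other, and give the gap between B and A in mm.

A is a bed frame. B is a spool. The spool is on the floor beside the bed frame on its +y side. The gap between the spool and the bed frame is 260 mm.

The spool's nearest face is 260 mm from the bed frame's +y face.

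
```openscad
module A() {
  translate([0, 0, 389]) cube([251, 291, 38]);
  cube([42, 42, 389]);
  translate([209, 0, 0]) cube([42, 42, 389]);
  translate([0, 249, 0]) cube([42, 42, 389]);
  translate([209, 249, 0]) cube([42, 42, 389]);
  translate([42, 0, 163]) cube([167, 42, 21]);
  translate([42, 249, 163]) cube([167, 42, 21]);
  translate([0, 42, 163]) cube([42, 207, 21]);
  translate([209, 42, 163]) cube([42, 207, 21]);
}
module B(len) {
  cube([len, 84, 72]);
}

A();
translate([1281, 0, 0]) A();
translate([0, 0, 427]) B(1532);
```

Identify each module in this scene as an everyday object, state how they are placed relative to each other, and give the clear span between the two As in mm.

Second stool starts at x = 1281; first ends at x = 251; clear span = 1281 − 251 = 1030 mm.

A is a stool. B is a beam. A beam spans the tops of two stools. The clear span between the two stools is 1030 mm.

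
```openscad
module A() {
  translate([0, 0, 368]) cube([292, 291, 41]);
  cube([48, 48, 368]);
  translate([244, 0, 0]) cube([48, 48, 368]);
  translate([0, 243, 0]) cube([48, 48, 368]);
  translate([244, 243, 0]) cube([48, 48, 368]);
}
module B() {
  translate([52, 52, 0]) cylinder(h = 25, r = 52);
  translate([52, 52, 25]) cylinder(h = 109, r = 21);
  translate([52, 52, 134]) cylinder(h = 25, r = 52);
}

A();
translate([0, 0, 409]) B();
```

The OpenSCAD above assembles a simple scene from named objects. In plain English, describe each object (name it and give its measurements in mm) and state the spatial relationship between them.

A is a simple wooden stool: a rectangular seat 292 mm (x) by 291 mm (y), 41 mm thick, top face at z = 409 mm, on four square legs, each 48×48 mm in cross-section. The legs rest on z = 0, each flush with a corner of the seat.

B is a spool: two coaxial disc flanges of radius 52 mm and thickness 25 mm, joined by a core cylinder of radius 21 mm and height 109 mm. The lower flange rests on z = 0 and the three cylinders share a vertical axis.

The spool is on top of the stool.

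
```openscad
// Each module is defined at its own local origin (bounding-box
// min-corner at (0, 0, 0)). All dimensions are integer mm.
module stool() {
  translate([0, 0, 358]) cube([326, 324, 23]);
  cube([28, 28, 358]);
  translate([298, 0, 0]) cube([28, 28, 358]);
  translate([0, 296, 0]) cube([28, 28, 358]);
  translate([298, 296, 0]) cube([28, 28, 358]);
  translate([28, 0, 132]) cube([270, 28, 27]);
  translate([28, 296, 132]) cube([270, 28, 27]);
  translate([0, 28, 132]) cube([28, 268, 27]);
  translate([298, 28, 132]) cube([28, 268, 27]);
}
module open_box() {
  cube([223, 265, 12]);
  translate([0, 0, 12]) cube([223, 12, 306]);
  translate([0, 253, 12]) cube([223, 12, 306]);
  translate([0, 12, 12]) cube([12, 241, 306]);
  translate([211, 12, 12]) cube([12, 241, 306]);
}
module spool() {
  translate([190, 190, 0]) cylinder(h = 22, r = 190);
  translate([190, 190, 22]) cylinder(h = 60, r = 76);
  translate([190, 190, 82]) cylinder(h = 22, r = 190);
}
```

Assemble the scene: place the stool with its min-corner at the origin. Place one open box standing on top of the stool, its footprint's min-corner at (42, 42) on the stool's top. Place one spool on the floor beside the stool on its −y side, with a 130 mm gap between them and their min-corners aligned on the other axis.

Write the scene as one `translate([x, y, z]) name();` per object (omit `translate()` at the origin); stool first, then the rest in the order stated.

stool();
translate([42, 42, 381]) open_box();
translate([0, -510, 0]) spool();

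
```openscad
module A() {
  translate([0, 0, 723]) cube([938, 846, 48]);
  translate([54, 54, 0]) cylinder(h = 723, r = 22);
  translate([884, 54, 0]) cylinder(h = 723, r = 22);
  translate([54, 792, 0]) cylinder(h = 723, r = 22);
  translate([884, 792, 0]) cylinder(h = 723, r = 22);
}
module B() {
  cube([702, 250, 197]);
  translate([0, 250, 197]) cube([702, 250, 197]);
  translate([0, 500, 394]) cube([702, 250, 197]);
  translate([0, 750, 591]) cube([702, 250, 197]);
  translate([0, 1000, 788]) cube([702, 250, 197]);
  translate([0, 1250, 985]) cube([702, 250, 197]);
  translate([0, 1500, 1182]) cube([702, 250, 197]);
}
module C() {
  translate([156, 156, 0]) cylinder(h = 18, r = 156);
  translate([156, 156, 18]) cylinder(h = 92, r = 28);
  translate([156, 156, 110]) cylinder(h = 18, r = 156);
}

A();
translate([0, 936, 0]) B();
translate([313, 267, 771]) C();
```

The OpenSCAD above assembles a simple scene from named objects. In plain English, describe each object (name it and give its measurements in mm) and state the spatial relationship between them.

A is a table: top 938 mm (x) × 846 mm (y), 48 mm thick, upper face at z = 771 mm, on four round legs of 44 mm diameter, each leg's bounding box inset 32 mm from the nearest pair of top edges, running from z = 0 to the bottom of the top.

B is a straight staircase of 7 solid steps. Each step is 702 mm wide (x), 250 mm deep (y, the going) and 197 mm tall (the rise). The first step rests on the floor; each subsequent step sits one going further in +y and one rise higher in +z, directly behind and above the previous step with no overlap.

C is a spool: two coaxial disc flanges of radius 156 mm and thickness 18 mm, joined by a core cylinder of radius 28 mm and height 92 mm. The lower flange rests on z = 0 and the three cylinders share a vertical axis.

The staircase is on the floor beside the table on its +y side. The spool is on top of the table, centred.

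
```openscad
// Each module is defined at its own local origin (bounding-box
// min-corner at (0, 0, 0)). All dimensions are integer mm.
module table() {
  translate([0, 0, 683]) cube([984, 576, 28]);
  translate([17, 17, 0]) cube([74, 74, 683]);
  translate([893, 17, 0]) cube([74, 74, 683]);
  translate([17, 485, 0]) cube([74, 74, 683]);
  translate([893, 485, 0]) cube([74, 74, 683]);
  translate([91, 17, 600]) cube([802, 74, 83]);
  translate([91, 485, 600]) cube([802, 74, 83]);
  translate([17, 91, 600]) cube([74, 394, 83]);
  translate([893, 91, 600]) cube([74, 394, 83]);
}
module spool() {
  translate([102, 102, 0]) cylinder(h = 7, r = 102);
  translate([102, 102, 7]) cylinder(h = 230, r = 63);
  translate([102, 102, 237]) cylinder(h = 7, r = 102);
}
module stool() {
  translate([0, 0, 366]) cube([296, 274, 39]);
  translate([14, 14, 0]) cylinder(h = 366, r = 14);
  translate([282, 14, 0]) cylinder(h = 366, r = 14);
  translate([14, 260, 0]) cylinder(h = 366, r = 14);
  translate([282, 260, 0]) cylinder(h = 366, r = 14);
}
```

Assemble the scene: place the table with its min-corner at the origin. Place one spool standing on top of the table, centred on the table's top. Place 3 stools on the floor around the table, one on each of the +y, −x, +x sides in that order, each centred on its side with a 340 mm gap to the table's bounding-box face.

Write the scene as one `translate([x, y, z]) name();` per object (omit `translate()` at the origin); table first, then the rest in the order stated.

table();
translate([390, 186, 711]) spool();
translate([344, 916, 0]) stool();
translate([-636, 151, 0]) stool();
translate([1324, 151, 0]) stool();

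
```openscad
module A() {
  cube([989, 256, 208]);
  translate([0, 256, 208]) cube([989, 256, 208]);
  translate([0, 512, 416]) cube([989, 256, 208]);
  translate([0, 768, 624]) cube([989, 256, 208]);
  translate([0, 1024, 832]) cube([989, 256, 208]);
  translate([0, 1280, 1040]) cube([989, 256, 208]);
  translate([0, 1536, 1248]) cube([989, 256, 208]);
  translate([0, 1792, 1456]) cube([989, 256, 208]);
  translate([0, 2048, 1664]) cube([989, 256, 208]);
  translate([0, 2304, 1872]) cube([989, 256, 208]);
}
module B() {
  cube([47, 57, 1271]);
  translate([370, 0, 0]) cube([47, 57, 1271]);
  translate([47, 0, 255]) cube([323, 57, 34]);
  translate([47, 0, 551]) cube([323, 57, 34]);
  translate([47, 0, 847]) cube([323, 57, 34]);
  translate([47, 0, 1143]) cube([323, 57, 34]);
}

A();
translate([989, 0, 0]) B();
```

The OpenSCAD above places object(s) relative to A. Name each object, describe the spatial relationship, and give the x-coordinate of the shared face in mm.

A is a staircase. B is a ladder. The ladder is against the staircase's +x side, with their −y faces flush. The x-coordinate of the shared face is 989 mm.

The staircase's +x face and the ladder's −x face are both at x = 989 mm.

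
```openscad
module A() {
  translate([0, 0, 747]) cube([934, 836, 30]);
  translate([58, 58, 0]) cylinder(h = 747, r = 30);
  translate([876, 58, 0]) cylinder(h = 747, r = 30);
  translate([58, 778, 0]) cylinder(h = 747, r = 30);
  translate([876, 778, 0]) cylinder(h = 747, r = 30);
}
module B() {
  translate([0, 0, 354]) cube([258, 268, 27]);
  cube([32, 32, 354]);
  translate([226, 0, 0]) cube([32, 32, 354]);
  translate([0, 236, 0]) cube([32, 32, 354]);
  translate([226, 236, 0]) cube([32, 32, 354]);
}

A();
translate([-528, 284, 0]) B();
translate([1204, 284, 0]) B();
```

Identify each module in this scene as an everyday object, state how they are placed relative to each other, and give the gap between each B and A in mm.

A is a table. B is a stool. Two stools sit around the table at the −x, +x sides. The gap between each stool and the table is 270 mm.

Each stool's nearest face is 270 mm from the table's bounding box.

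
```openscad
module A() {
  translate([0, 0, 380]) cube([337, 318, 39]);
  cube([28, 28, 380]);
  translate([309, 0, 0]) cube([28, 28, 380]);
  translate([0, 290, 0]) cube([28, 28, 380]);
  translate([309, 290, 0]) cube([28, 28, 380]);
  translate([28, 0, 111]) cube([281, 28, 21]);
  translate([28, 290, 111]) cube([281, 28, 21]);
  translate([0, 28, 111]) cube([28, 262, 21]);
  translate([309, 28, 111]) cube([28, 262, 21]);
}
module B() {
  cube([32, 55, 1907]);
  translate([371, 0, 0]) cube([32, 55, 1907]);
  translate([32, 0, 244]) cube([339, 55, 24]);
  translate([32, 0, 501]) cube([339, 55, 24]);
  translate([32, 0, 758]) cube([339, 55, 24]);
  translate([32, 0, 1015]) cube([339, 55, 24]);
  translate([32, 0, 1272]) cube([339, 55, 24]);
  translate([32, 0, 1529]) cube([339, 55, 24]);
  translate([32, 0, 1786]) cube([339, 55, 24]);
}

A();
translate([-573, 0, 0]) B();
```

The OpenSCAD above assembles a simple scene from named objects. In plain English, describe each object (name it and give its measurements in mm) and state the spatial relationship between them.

A is a four-legged stool. The seat is a 337×318×39 mm slab whose top surface is at z = 419 mm; four square legs, each 28×28 mm in cross-section, run from the floor (z = 0) to the underside of the seat, each flush with a corner of the seat. Four stretchers, 28 mm wide and 21 mm tall, connect adjacent legs with their undersides at z = 111 mm, each running between the inner faces of the legs it joins and aligned with the legs' outer faces on the other axis.

B is a wooden ladder with two side rails of 32×55 mm section and 1907 mm height, set 403 mm apart overall. Between them run 7 rectangular rungs (55 mm deep, 24 mm thick), front faces flush with the rails' −y face. The bottom of the first rung is 244 mm above the floor and each subsequent rung is 257 mm higher than the one below.

The ladder is on the floor beside the stool on its −x side.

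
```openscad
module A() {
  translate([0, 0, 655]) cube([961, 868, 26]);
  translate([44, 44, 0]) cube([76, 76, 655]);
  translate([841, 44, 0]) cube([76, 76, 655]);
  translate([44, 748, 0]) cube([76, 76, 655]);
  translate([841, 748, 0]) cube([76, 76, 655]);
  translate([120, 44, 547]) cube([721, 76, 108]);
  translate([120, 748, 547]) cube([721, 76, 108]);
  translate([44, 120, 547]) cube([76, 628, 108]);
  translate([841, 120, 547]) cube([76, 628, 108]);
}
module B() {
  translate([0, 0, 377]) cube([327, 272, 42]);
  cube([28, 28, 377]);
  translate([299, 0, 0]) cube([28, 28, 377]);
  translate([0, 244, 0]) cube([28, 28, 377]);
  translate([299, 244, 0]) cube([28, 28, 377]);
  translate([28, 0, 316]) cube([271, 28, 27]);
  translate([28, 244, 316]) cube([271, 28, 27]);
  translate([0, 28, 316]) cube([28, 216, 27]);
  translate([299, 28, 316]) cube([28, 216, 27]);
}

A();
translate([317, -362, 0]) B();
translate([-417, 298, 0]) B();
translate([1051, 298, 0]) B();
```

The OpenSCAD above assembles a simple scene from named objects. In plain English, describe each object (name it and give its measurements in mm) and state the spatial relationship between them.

A is a rectangular dining table. The top is 961×868×26 mm with its upper surface at z = 681 mm. It stands on four 76×76 mm square legs, each inset 44 mm from the nearest pair of top edges, running from the floor to the underside of the top. Four apron rails, 76 mm thick and 108 mm tall, run between adjacent legs with their top edges flush with the underside of the top and their outer faces flush with the legs' outer faces.

B is a four-legged stool. The seat is 327×272 mm, 42 mm thick, top at z = 419 mm. It stands on four square legs, each 28×28 mm in cross-section, from z = 0 to the seat underside, each flush with a corner of the seat. Four stretchers, 28 mm wide and 27 mm tall, connect adjacent legs with their undersides at z = 316 mm, each running between the inner faces of the legs it joins and aligned with the legs' outer faces on the other axis.

Three stools sit around the table at the −y, −x, +x sides.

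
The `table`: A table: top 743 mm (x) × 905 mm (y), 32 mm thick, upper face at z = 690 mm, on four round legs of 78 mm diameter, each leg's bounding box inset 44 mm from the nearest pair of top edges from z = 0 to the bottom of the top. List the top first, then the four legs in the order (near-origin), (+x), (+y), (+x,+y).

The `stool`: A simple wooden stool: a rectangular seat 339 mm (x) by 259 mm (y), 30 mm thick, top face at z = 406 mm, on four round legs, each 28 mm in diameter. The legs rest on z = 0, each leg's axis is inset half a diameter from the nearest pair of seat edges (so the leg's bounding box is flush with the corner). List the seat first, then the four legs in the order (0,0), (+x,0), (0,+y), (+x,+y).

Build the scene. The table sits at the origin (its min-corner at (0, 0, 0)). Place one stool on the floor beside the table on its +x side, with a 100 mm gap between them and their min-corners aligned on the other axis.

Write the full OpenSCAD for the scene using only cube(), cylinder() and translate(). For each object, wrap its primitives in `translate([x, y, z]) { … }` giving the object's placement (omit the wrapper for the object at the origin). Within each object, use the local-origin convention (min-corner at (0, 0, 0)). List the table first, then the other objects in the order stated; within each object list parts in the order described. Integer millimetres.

translate([0, 0, 658]) cube([743, 905, 32]);
translate([83, 83, 0]) cylinder(h = 658, r = 39);
translate([660, 83, 0]) cylinder(h = 658, r = 39);
translate([83, 822, 0]) cylinder(h = 658, r = 39);
translate([660, 822, 0]) cylinder(h = 658, r = 39);
translate([843, 0, 0]) {
  translate([0, 0, 376]) cube([339, 259, 30]);
  translate([14, 14, 0]) cylinder(h = 376, r = 14);
  translate([325, 14, 0]) cylinder(h = 376, r = 14);
  translate([14, 245, 0]) cylinder(h = 376, r = 14);
  translate([325, 245, 0]) cylinder(h = 376, r = 14);
}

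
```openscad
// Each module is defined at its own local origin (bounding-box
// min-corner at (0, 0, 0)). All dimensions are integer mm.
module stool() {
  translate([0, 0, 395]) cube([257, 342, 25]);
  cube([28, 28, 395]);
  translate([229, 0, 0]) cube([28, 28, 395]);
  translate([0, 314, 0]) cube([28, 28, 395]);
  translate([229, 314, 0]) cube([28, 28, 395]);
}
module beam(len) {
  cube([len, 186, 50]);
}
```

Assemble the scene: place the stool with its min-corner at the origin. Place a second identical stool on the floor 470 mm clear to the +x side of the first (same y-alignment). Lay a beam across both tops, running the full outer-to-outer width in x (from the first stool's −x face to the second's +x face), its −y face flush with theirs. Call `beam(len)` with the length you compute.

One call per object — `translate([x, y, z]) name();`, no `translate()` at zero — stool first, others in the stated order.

stool();
translate([727, 0, 0]) stool();
translate([0, 0, 420]) beam(984);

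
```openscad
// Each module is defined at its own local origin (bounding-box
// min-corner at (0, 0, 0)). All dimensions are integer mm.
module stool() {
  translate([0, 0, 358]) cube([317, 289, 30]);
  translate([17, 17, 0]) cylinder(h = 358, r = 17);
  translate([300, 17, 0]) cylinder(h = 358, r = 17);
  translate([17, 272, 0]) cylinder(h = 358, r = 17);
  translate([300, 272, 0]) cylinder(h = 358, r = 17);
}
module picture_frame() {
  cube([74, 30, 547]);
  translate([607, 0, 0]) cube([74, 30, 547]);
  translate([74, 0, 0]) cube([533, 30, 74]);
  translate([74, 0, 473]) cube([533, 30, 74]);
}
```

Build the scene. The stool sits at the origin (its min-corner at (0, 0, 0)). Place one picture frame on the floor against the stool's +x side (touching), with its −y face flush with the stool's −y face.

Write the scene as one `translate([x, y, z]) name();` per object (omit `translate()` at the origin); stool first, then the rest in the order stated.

stool();
translate([317, 0, 0]) picture_frame();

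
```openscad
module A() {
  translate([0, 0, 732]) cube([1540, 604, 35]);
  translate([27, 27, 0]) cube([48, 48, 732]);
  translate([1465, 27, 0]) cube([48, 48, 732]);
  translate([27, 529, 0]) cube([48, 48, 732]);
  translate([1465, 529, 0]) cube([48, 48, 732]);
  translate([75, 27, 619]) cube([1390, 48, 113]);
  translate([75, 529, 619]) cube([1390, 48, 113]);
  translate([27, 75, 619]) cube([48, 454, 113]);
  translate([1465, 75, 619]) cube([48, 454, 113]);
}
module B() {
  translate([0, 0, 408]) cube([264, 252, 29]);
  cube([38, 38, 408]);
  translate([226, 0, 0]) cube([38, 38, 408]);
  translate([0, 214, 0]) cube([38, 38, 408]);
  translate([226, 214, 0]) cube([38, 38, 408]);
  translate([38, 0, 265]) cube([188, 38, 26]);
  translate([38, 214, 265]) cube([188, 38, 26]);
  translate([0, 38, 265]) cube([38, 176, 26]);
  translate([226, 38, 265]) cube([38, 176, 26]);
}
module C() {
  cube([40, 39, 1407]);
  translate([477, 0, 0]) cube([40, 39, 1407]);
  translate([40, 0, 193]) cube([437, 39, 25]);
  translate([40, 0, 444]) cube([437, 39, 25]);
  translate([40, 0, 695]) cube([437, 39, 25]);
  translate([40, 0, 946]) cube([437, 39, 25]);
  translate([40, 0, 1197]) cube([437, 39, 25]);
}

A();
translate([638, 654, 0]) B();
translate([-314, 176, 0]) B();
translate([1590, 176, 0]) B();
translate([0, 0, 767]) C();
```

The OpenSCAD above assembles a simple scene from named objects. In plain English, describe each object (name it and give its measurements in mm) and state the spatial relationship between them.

A is a rectangular dining table. The top is 1540×604×35 mm with its upper surface at z = 767 mm. It stands on four 48×48 mm square legs, each inset 27 mm from the nearest pair of top edges, running from the floor to the underside of the top. Four apron rails, 48 mm thick and 113 mm tall, run between adjacent legs with their top edges flush with the underside of the top and their outer faces flush with the legs' outer faces.

B is a four-legged stool. The seat is a 264×252×29 mm slab whose top surface is at z = 437 mm; four square legs, each 38×38 mm in cross-section, run from the floor (z = 0) to the underside of the seat, each flush with a corner of the seat. Four stretchers, 38 mm wide and 26 mm tall, connect adjacent legs with their undersides at z = 265 mm, each running between the inner faces of the legs it joins and aligned with the legs' outer faces on the other axis.

C is a wooden ladder with two side rails of 40×39 mm section and 1407 mm height, set 517 mm apart overall. Between them run 5 rectangular rungs (39 mm deep, 25 mm thick), front faces flush with the rails' −y face. The bottom of the first rung is 193 mm above the floor and each subsequent rung is 251 mm higher than the one below.

Three stools sit around the table at the +y, −x, +x sides. The ladder is on top of the table.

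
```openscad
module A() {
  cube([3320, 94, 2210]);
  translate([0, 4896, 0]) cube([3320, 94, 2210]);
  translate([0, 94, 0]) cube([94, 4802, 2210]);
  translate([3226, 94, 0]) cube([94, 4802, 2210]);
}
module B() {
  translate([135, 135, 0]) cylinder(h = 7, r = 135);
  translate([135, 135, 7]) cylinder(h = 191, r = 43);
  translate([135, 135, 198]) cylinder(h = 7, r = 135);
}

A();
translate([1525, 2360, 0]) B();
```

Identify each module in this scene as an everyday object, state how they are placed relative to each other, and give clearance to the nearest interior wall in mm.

Clearances: x = 1431, y = 2266; minimum 1431 mm.

A is a house frame. B is a spool. The spool sits inside the house frame, centred. The clearance to the nearest interior wall is 1431 mm.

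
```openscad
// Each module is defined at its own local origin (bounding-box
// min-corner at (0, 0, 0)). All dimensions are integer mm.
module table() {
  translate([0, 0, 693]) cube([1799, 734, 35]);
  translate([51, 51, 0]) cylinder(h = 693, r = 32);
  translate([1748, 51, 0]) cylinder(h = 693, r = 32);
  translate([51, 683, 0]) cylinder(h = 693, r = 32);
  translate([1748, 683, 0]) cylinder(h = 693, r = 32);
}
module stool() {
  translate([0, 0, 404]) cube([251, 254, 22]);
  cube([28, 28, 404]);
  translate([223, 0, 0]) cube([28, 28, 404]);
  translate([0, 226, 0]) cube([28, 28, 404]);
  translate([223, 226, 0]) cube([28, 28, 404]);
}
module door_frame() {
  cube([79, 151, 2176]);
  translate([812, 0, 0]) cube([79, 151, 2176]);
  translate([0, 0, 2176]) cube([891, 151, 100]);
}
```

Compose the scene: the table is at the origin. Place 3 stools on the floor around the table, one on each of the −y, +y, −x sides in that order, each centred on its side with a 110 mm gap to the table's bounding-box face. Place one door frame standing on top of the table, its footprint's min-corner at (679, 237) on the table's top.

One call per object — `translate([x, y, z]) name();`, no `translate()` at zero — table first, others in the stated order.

table();
translate([774, -364, 0]) stool();
translate([774, 844, 0]) stool();
translate([-361, 240, 0]) stool();
translate([679, 237, 728]) door_frame();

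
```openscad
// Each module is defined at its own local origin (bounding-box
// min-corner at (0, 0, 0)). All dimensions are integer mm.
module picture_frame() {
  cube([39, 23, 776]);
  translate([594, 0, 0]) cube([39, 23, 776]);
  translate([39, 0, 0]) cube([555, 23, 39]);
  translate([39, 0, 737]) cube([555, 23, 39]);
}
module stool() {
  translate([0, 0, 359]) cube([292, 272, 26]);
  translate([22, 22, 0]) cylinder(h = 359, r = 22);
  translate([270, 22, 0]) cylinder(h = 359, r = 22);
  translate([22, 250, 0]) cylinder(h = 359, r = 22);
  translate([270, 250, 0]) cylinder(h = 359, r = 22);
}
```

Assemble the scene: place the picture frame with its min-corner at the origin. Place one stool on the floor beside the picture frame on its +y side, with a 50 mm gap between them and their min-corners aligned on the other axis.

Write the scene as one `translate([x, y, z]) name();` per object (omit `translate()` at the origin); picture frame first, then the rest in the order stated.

picture_frame();
translate([0, 73, 0]) stool();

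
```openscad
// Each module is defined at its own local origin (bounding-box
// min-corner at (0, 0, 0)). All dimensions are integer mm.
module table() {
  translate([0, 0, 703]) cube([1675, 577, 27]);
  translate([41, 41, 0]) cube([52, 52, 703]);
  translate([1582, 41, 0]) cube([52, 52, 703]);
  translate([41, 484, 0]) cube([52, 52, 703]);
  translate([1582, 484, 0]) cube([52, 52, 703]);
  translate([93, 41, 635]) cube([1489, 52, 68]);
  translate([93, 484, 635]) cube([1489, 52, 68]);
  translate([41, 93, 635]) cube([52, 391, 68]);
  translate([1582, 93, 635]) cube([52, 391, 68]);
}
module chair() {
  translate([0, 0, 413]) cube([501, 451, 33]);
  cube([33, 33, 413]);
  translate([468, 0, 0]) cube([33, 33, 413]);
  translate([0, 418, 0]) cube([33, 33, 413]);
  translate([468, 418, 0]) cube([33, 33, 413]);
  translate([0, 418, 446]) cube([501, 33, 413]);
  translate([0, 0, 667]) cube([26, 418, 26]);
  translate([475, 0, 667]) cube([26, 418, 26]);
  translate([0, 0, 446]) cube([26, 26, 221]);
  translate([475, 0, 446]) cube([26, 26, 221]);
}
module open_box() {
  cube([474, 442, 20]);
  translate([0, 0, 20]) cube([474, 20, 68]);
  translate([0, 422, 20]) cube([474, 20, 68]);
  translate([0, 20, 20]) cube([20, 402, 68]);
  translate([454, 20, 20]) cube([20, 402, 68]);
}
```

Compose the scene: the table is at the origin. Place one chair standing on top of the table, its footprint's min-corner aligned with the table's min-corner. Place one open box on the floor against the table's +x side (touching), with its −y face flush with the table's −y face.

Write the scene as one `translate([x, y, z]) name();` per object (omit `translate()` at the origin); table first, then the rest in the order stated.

table();
translate([0, 0, 730]) chair();
translate([1675, 0, 0]) open_box();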